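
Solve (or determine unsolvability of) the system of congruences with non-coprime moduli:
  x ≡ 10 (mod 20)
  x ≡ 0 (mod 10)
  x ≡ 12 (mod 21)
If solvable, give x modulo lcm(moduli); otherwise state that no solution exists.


Moduli 20, 10, 21 are not pairwise coprime, so CRT works modulo lcm(m_i) when all pairwise compatibility conditions hold.
Pairwise compatibility: gcd(m_i, m_j) must divide a_i - a_j for every pair.
Merge one congruence at a time:
  Start: x ≡ 10 (mod 20).
  Combine with x ≡ 0 (mod 10): gcd(20, 10) = 10; 0 - 10 = -10, which IS divisible by 10, so compatible.
    Write x = 10 + 20·t and substitute into x ≡ 0 (mod 10): 20·t ≡ 0 − 10 = -10 (mod 10).
    Divide the congruence (and modulus) by g = 10: 2·t ≡ -1 (mod 1).
    Modulo 1 every t works; take t = 0.
    Then x = 10 + 20·0 = 10, valid modulo lcm(20, 10) = 20: x ≡ 10 (mod 20).
  Combine with x ≡ 12 (mod 21): gcd(20, 21) = 1; 12 - 10 = 2, which IS divisible by 1, so compatible.
    Write x = 10 + 20·t and substitute into x ≡ 12 (mod 21): 20·t ≡ 12 − 10 = 2 (mod 21).
    The inverse of 20 mod 21 is 20 (since 20·20 = 400 = 19·21 + 1), so t ≡ 20·2 = 40 ≡ 19 (mod 21).
    Then x = 10 + 20·19 = 390, valid modulo lcm(20, 21) = 420: x ≡ 390 (mod 420).
Verify: 390 mod 20 = 10, 390 mod 10 = 0, 390 mod 21 = 12.

x ≡ 390 (mod 420).


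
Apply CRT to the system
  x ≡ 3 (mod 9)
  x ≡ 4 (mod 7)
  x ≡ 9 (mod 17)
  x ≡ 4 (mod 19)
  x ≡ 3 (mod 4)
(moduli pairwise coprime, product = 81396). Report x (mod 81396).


Product of moduli M = 9 · 7 · 17 · 19 · 4 = 81396.
Merge one congruence at a time:
  Start: x ≡ 3 (mod 9).
  Combine with x ≡ 4 (mod 7); new modulus lcm = 63.
    Write x = 3 + 9·t and substitute into x ≡ 4 (mod 7): 9·t ≡ 4 − 3 = 1 (mod 7).
    Reduce coefficients mod 7: 2·t ≡ 1 (mod 7).
    The inverse of 2 mod 7 is 4 (since 2·4 = 8 = 1·7 + 1), so t ≡ 4·1 = 4 ≡ 4 (mod 7).
    Then x = 3 + 9·4 = 39, valid modulo lcm(9, 7) = 63: x ≡ 39 (mod 63).
  Combine with x ≡ 9 (mod 17); new modulus lcm = 1071.
    Write x = 39 + 63·t and substitute into x ≡ 9 (mod 17): 63·t ≡ 9 − 39 = -30 (mod 17).
    Reduce coefficients mod 17: 12·t ≡ 4 (mod 17).
    The inverse of 12 mod 17 is 10 (since 12·10 = 120 = 7·17 + 1), so t ≡ 10·4 = 40 ≡ 6 (mod 17).
    Then x = 39 + 63·6 = 417, valid modulo lcm(63, 17) = 1071: x ≡ 417 (mod 1071).
  Combine with x ≡ 4 (mod 19); new modulus lcm = 20349.
    Write x = 417 + 1071·t and substitute into x ≡ 4 (mod 19): 1071·t ≡ 4 − 417 = -413 (mod 19).
    Reduce coefficients mod 19: 7·t ≡ 5 (mod 19).
    The inverse of 7 mod 19 is 11 (since 7·11 = 77 = 4·19 + 1), so t ≡ 11·5 = 55 ≡ 17 (mod 19).
    Then x = 417 + 1071·17 = 18624, valid modulo lcm(1071, 19) = 20349: x ≡ 18624 (mod 20349).
  Combine with x ≡ 3 (mod 4); new modulus lcm = 81396.
    Write x = 18624 + 20349·t and substitute into x ≡ 3 (mod 4): 20349·t ≡ 3 − 18624 = -18621 (mod 4).
    Reduce coefficients mod 4: 1·t ≡ 3 (mod 4).
    So t ≡ 3 (mod 4).
    Then x = 18624 + 20349·3 = 79671, valid modulo lcm(20349, 4) = 81396: x ≡ 79671 (mod 81396).
Verify against each original: 79671 mod 9 = 3, 79671 mod 7 = 4, 79671 mod 17 = 9, 79671 mod 19 = 4, 79671 mod 4 = 3.

x ≡ 79671 (mod 81396).


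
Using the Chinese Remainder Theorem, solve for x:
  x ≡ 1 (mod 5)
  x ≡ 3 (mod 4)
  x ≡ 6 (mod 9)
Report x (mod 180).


Moduli 5, 4, 9 are pairwise coprime; by CRT there is a unique solution modulo M = 5 · 4 · 9 = 180.
Solve pairwise, accumulating the modulus:
  Start with x ≡ 1 (mod 5).
  Combine with x ≡ 3 (mod 4): since gcd(5, 4) = 1, we get a unique residue mod 20.
    Write x = 1 + 5·t and substitute into x ≡ 3 (mod 4): 5·t ≡ 3 − 1 = 2 (mod 4).
    Reduce coefficients mod 4: 1·t ≡ 2 (mod 4).
    So t ≡ 2 (mod 4).
    Then x = 1 + 5·2 = 11, valid modulo lcm(5, 4) = 20: x ≡ 11 (mod 20).
  Combine with x ≡ 6 (mod 9): since gcd(20, 9) = 1, we get a unique residue mod 180.
    Write x = 11 + 20·t and substitute into x ≡ 6 (mod 9): 20·t ≡ 6 − 11 = -5 (mod 9).
    Reduce coefficients mod 9: 2·t ≡ 4 (mod 9).
    The inverse of 2 mod 9 is 5 (since 2·5 = 10 = 1·9 + 1), so t ≡ 5·4 = 20 ≡ 2 (mod 9).
    Then x = 11 + 20·2 = 51, valid modulo lcm(20, 9) = 180: x ≡ 51 (mod 180).
Verify: 51 mod 5 = 1 ✓, 51 mod 4 = 3 ✓, 51 mod 9 = 6 ✓.

x ≡ 51 (mod 180).


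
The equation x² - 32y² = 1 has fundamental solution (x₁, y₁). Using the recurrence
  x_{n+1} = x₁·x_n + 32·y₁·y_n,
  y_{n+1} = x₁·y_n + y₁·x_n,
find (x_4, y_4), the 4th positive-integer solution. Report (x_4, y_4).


Step 1: Find the fundamental solution (x₁, y₁) of x² - 32y² = 1.
  Expand √32 as a continued fraction. a₀ = ⌊√32⌋ = 5; iterate m_{k+1} = d_k·a_k − m_k, d_{k+1} = (32 − m_{k+1}²)/d_k, a_{k+1} = ⌊(a₀ + m_{k+1})/d_{k+1}⌋ (starting m₀ = 0, d₀ = 1), with convergents p_k = a_k·p_{k-1} + p_{k-2}, q_k = a_k·q_{k-1} + q_{k-2} (p₋₁ = 1, q₋₁ = 0):
  k = 0: a₀ = 5; p₀/q₀ = 5/1; p₀² − 32·q₀² = 25 − 32 = -7.
  k = 1: m = 5, d = 7, a = ⌊(5 + 5)/7⌋ = 1; p/q = (1·5 + 1)/(1·1 + 0) = 6/1; p² − 32·q² = 36 − 32 = 4.
  k = 2: m = 2, d = 4, a = ⌊(5 + 2)/4⌋ = 1; p/q = (1·6 + 5)/(1·1 + 1) = 11/2; p² − 32·q² = 121 − 128 = -7.
  k = 3: m = 2, d = 7, a = ⌊(5 + 2)/7⌋ = 1; p/q = (1·11 + 6)/(1·2 + 1) = 17/3; p² − 32·q² = 289 − 288 = 1.
  The first convergent with p² − 32·q² = 1 gives the fundamental solution (x₁, y₁) = (17, 3).
Step 2: Apply the recurrence (x_{n+1}, y_{n+1}) = (x₁x_n + 32y₁y_n, x₁y_n + y₁x_n) repeatedly.
  From (x_1, y_1) = (17, 3): x_2 = 17·17 + 32·3·3 = 577; y_2 = 17·3 + 3·17 = 102.
  From (x_2, y_2) = (577, 102): x_3 = 17·577 + 32·3·102 = 19601; y_3 = 17·102 + 3·577 = 3465.
  From (x_3, y_3) = (19601, 3465): x_4 = 17·19601 + 32·3·3465 = 665857; y_4 = 17·3465 + 3·19601 = 117708.
Step 3: Verify x_4² - 32·y_4² = 443365544449 - 443365544448 = 1 (should be 1). ✓

(x_1, y_1) = (17, 3); (x_4, y_4) = (665857, 117708).


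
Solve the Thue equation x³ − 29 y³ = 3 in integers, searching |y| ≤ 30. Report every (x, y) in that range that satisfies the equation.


The equation is x³ - 29y³ = 3. For fixed y, x³ = 29·y³ + 3, so a solution requires the RHS to be a perfect cube.
Strategy: iterate y from -30 to 30, compute RHS = 29·y³ + 3, and check whether it is a (positive or negative) perfect cube.
Check small values of y:
  y = 0: RHS = 3 is not a perfect cube.
  y = 1: RHS = 32 is not a perfect cube.
  y = -1: RHS = -26 is not a perfect cube.
  y = 2: RHS = 235 is not a perfect cube.
  y = -2: RHS = -229 is not a perfect cube.
  y = 3: RHS = 786 is not a perfect cube.
  y = -3: RHS = -780 is not a perfect cube.
Continuing the search up to |y| = 30 finds no solutions either.
No (x, y) in the scanned range satisfies the equation.

No integer solutions with |y| ≤ 30.


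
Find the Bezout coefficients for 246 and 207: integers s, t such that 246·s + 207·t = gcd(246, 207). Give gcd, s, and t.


Euclidean algorithm on (246, 207) — divide until remainder is 0:
  246 = 1 · 207 + 39
  207 = 5 · 39 + 12
  39 = 3 · 12 + 3
  12 = 4 · 3 + 0
gcd(246, 207) = 3.
Track Bezout coefficients alongside the remainders: start with r₀ = 246 = a·1 + b·0 (s = 1, t = 0) and r₁ = 207 = a·0 + b·1 (s = 0, t = 1); each new remainder r_{k+1} = r_{k-1} − q_k·r_k inherits s_{k+1} = s_{k-1} − q_k·s_k, t_{k+1} = t_{k-1} − q_k·t_k, so r_k = a·s_k + b·t_k at every step:
  q = 1: r = 39, s = 1 − 1·0 = 1, t = 0 − 1·1 = -1  (check: 246·1 + 207·(-1) = 39)
  q = 5: r = 12, s = 0 − 5·1 = -5, t = 1 − 5·(-1) = 6  (check: 246·(-5) + 207·6 = 12)
  q = 3: r = 3, s = 1 − 3·(-5) = 16, t = -1 − 3·6 = -19  (check: 246·16 + 207·(-19) = 3)
The row with r = 3 (the gcd) gives the Bezout coefficients s = 16, t = -19.
Result: 246 · (16) + 207 · (-19) = 3.

gcd(246, 207) = 3; s = 16, t = -19 (check: 246·16 + 207·(-19) = 3).


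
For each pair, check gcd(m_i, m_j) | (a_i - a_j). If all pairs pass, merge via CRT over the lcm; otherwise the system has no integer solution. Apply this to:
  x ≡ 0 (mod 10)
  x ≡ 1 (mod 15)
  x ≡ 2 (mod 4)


Moduli 10, 15, 4 are not pairwise coprime, so CRT works modulo lcm(m_i) when all pairwise compatibility conditions hold.
Pairwise compatibility: gcd(m_i, m_j) must divide a_i - a_j for every pair.
Merge one congruence at a time:
  Start: x ≡ 0 (mod 10).
  Combine with x ≡ 1 (mod 15): gcd(10, 15) = 5, and 1 - 0 = 1 is NOT divisible by 5.
    ⇒ system is inconsistent (no integer solution).

No solution (the system is inconsistent).


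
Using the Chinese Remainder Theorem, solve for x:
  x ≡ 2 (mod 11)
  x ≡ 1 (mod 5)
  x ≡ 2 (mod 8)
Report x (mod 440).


Moduli 11, 5, 8 are pairwise coprime; by CRT there is a unique solution modulo M = 11 · 5 · 8 = 440.
Solve pairwise, accumulating the modulus:
  Start with x ≡ 2 (mod 11).
  Combine with x ≡ 1 (mod 5): since gcd(11, 5) = 1, we get a unique residue mod 55.
    Write x = 2 + 11·t and substitute into x ≡ 1 (mod 5): 11·t ≡ 1 − 2 = -1 (mod 5).
    Reduce coefficients mod 5: 1·t ≡ 4 (mod 5).
    So t ≡ 4 (mod 5).
    Then x = 2 + 11·4 = 46, valid modulo lcm(11, 5) = 55: x ≡ 46 (mod 55).
  Combine with x ≡ 2 (mod 8): since gcd(55, 8) = 1, we get a unique residue mod 440.
    Write x = 46 + 55·t and substitute into x ≡ 2 (mod 8): 55·t ≡ 2 − 46 = -44 (mod 8).
    Reduce coefficients mod 8: 7·t ≡ 4 (mod 8).
    The inverse of 7 mod 8 is 7 (since 7·7 = 49 = 6·8 + 1), so t ≡ 7·4 = 28 ≡ 4 (mod 8).
    Then x = 46 + 55·4 = 266, valid modulo lcm(55, 8) = 440: x ≡ 266 (mod 440).
Verify: 266 mod 11 = 2 ✓, 266 mod 5 = 1 ✓, 266 mod 8 = 2 ✓.

x ≡ 266 (mod 440).


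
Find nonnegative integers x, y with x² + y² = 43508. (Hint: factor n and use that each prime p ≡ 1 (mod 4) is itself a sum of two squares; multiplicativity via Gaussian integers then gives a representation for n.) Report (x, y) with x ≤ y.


Step 1: Factor n = 43508 = 2^2 · 73 · 149.
Step 2: Check the mod-4 condition on each prime factor: 2 = 2 (special); 73 ≡ 1 (mod 4), exponent 1; 149 ≡ 1 (mod 4), exponent 1.
All primes ≡ 3 (mod 4) appear to even exponent (or don't appear), so by the two-squares theorem n IS expressible as a sum of two squares.
Step 3: Build a representation. Group n = k² · m with k = 2 and m = 73 · 149 = 10877 (a product of primes ≡ 1 (mod 4)); a representation of m scales to one of n via (k·x)² + (k·y)² = k²(x² + y²). Each prime p ≡ 1 (mod 4) is itself a sum of two squares; find a² by testing p − a² for a perfect square:
  73: 73 − 1² = 72, 73 − 2² = 69, 73 − 3² = 64 = 8² ⇒ 73 = 3² + 8².
  149: 149 − 1² = 148, 149 − 2² = 145, 149 − 3² = 140, 149 − 4² = 133, 149 − 5² = 124, 149 − 6² = 113, 149 − 7² = 100 = 10² ⇒ 149 = 7² + 10².
  Combine using the Brahmagupta–Fibonacci identity (a² + b²)(c² + d²) = (ac − bd)² + (ad + bc)² = (ac + bd)² + (ad − bc)²:
  73 · 149 = 10877: from (3² + 8²)(7² + 10²), take (3·7 − 8·10, 3·10 + 8·7) = (21 − 80, 30 + 56) = (-59, 86); dropping signs (only squares matter) gives (59, 86); check 59² + 86² = 3481 + 7396 = 10877 ✓.
  Scale by k = 2: (2·59, 2·86) = (118, 172).
Step 4: Order so x ≤ y and verify: 118² + 172² = 13924 + 29584 = 43508 = n. ✓

n = 43508 = 118² + 172² (one valid representation with x ≤ y).


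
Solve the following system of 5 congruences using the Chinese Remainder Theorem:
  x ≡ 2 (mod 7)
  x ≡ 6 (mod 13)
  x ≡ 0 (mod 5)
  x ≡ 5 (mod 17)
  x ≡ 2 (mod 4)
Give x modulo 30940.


Product of moduli M = 7 · 13 · 5 · 17 · 4 = 30940.
Merge one congruence at a time:
  Start: x ≡ 2 (mod 7).
  Combine with x ≡ 6 (mod 13); new modulus lcm = 91.
    Write x = 2 + 7·t and substitute into x ≡ 6 (mod 13): 7·t ≡ 6 − 2 = 4 (mod 13).
    The inverse of 7 mod 13 is 2 (since 7·2 = 14 = 1·13 + 1), so t ≡ 2·4 = 8 ≡ 8 (mod 13).
    Then x = 2 + 7·8 = 58, valid modulo lcm(7, 13) = 91: x ≡ 58 (mod 91).
  Combine with x ≡ 0 (mod 5); new modulus lcm = 455.
    Write x = 58 + 91·t and substitute into x ≡ 0 (mod 5): 91·t ≡ 0 − 58 = -58 (mod 5).
    Reduce coefficients mod 5: 1·t ≡ 2 (mod 5).
    So t ≡ 2 (mod 5).
    Then x = 58 + 91·2 = 240, valid modulo lcm(91, 5) = 455: x ≡ 240 (mod 455).
  Combine with x ≡ 5 (mod 17); new modulus lcm = 7735.
    Write x = 240 + 455·t and substitute into x ≡ 5 (mod 17): 455·t ≡ 5 − 240 = -235 (mod 17).
    Reduce coefficients mod 17: 13·t ≡ 3 (mod 17).
    The inverse of 13 mod 17 is 4 (since 13·4 = 52 = 3·17 + 1), so t ≡ 4·3 = 12 ≡ 12 (mod 17).
    Then x = 240 + 455·12 = 5700, valid modulo lcm(455, 17) = 7735: x ≡ 5700 (mod 7735).
  Combine with x ≡ 2 (mod 4); new modulus lcm = 30940.
    Write x = 5700 + 7735·t and substitute into x ≡ 2 (mod 4): 7735·t ≡ 2 − 5700 = -5698 (mod 4).
    Reduce coefficients mod 4: 3·t ≡ 2 (mod 4).
    The inverse of 3 mod 4 is 3 (since 3·3 = 9 = 2·4 + 1), so t ≡ 3·2 = 6 ≡ 2 (mod 4).
    Then x = 5700 + 7735·2 = 21170, valid modulo lcm(7735, 4) = 30940: x ≡ 21170 (mod 30940).
Verify against each original: 21170 mod 7 = 2, 21170 mod 13 = 6, 21170 mod 5 = 0, 21170 mod 17 = 5, 21170 mod 4 = 2.

x ≡ 21170 (mod 30940).


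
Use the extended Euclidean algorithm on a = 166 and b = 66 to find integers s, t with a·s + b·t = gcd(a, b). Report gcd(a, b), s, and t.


Euclidean algorithm on (166, 66) — divide until remainder is 0:
  166 = 2 · 66 + 34
  66 = 1 · 34 + 32
  34 = 1 · 32 + 2
  32 = 16 · 2 + 0
gcd(166, 66) = 2.
Track Bezout coefficients alongside the remainders: start with r₀ = 166 = a·1 + b·0 (s = 1, t = 0) and r₁ = 66 = a·0 + b·1 (s = 0, t = 1); each new remainder r_{k+1} = r_{k-1} − q_k·r_k inherits s_{k+1} = s_{k-1} − q_k·s_k, t_{k+1} = t_{k-1} − q_k·t_k, so r_k = a·s_k + b·t_k at every step:
  q = 2: r = 34, s = 1 − 2·0 = 1, t = 0 − 2·1 = -2  (check: 166·1 + 66·(-2) = 34)
  q = 1: r = 32, s = 0 − 1·1 = -1, t = 1 − 1·(-2) = 3  (check: 166·(-1) + 66·3 = 32)
  q = 1: r = 2, s = 1 − 1·(-1) = 2, t = -2 − 1·3 = -5  (check: 166·2 + 66·(-5) = 2)
The row with r = 2 (the gcd) gives the Bezout coefficients s = 2, t = -5.
Result: 166 · (2) + 66 · (-5) = 2.

gcd(166, 66) = 2; s = 2, t = -5 (check: 166·2 + 66·(-5) = 2).


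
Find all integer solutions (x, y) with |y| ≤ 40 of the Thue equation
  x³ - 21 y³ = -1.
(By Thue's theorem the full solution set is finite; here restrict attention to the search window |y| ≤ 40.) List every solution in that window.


The equation is x³ - 21y³ = -1. For fixed y, x³ = 21·y³ − 1, so a solution requires the RHS to be a perfect cube.
Strategy: iterate y from -40 to 40, compute RHS = 21·y³ − 1, and check whether it is a (positive or negative) perfect cube.
Check small values of y:
  y = 0: RHS = -1 = (-1)³ ⇒ x = -1 works.
  y = 1: RHS = 20 is not a perfect cube.
  y = -1: RHS = -22 is not a perfect cube.
  y = 2: RHS = 167 is not a perfect cube.
  y = -2: RHS = -169 is not a perfect cube.
  y = 3: RHS = 566 is not a perfect cube.
  y = -3: RHS = -568 is not a perfect cube.
Continuing the search up to |y| = 40 finds no further solutions beyond those listed.
Collected solutions: (-1, 0).

Solutions (with |y| ≤ 40): (-1, 0).


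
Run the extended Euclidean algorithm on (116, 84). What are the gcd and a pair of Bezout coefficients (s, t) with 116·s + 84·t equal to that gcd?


Euclidean algorithm on (116, 84) — divide until remainder is 0:
  116 = 1 · 84 + 32
  84 = 2 · 32 + 20
  32 = 1 · 20 + 12
  20 = 1 · 12 + 8
  12 = 1 · 8 + 4
  8 = 2 · 4 + 0
gcd(116, 84) = 4.
Track Bezout coefficients alongside the remainders: start with r₀ = 116 = a·1 + b·0 (s = 1, t = 0) and r₁ = 84 = a·0 + b·1 (s = 0, t = 1); each new remainder r_{k+1} = r_{k-1} − q_k·r_k inherits s_{k+1} = s_{k-1} − q_k·s_k, t_{k+1} = t_{k-1} − q_k·t_k, so r_k = a·s_k + b·t_k at every step:
  q = 1: r = 32, s = 1 − 1·0 = 1, t = 0 − 1·1 = -1  (check: 116·1 + 84·(-1) = 32)
  q = 2: r = 20, s = 0 − 2·1 = -2, t = 1 − 2·(-1) = 3  (check: 116·(-2) + 84·3 = 20)
  q = 1: r = 12, s = 1 − 1·(-2) = 3, t = -1 − 1·3 = -4  (check: 116·3 + 84·(-4) = 12)
  q = 1: r = 8, s = -2 − 1·3 = -5, t = 3 − 1·(-4) = 7  (check: 116·(-5) + 84·7 = 8)
  q = 1: r = 4, s = 3 − 1·(-5) = 8, t = -4 − 1·7 = -11  (check: 116·8 + 84·(-11) = 4)
The row with r = 4 (the gcd) gives the Bezout coefficients s = 8, t = -11.
Result: 116 · (8) + 84 · (-11) = 4.

gcd(116, 84) = 4; s = 8, t = -11 (check: 116·8 + 84·(-11) = 4).


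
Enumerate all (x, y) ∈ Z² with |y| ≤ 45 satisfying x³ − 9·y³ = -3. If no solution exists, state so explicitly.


The equation is x³ - 9y³ = -3. For fixed y, x³ = 9·y³ − 3, so a solution requires the RHS to be a perfect cube.
Strategy: iterate y from -45 to 45, compute RHS = 9·y³ − 3, and check whether it is a (positive or negative) perfect cube.
Check small values of y:
  y = 0: RHS = -3 is not a perfect cube.
  y = 1: RHS = 6 is not a perfect cube.
  y = -1: RHS = -12 is not a perfect cube.
  y = 2: RHS = 69 is not a perfect cube.
  y = -2: RHS = -75 is not a perfect cube.
  y = 3: RHS = 240 is not a perfect cube.
  y = -3: RHS = -246 is not a perfect cube.
Continuing the search up to |y| = 45 finds no solutions either.
No (x, y) in the scanned range satisfies the equation.

No integer solutions with |y| ≤ 45.


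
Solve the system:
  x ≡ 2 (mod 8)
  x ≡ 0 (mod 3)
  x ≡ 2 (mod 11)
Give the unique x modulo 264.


Moduli 8, 3, 11 are pairwise coprime; by CRT there is a unique solution modulo M = 8 · 3 · 11 = 264.
Solve pairwise, accumulating the modulus:
  Start with x ≡ 2 (mod 8).
  Combine with x ≡ 0 (mod 3): since gcd(8, 3) = 1, we get a unique residue mod 24.
    Write x = 2 + 8·t and substitute into x ≡ 0 (mod 3): 8·t ≡ 0 − 2 = -2 (mod 3).
    Reduce coefficients mod 3: 2·t ≡ 1 (mod 3).
    The inverse of 2 mod 3 is 2 (since 2·2 = 4 = 1·3 + 1), so t ≡ 2·1 = 2 ≡ 2 (mod 3).
    Then x = 2 + 8·2 = 18, valid modulo lcm(8, 3) = 24: x ≡ 18 (mod 24).
  Combine with x ≡ 2 (mod 11): since gcd(24, 11) = 1, we get a unique residue mod 264.
    Write x = 18 + 24·t and substitute into x ≡ 2 (mod 11): 24·t ≡ 2 − 18 = -16 (mod 11).
    Reduce coefficients mod 11: 2·t ≡ 6 (mod 11).
    The inverse of 2 mod 11 is 6 (since 2·6 = 12 = 1·11 + 1), so t ≡ 6·6 = 36 ≡ 3 (mod 11).
    Then x = 18 + 24·3 = 90, valid modulo lcm(24, 11) = 264: x ≡ 90 (mod 264).
Verify: 90 mod 8 = 2 ✓, 90 mod 3 = 0 ✓, 90 mod 11 = 2 ✓.

x ≡ 90 (mod 264).


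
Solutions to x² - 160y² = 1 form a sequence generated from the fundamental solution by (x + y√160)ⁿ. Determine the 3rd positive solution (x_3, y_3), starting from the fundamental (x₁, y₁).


Step 1: Find the fundamental solution (x₁, y₁) of x² - 160y² = 1.
  Expand √160 as a continued fraction. a₀ = ⌊√160⌋ = 12; iterate m_{k+1} = d_k·a_k − m_k, d_{k+1} = (160 − m_{k+1}²)/d_k, a_{k+1} = ⌊(a₀ + m_{k+1})/d_{k+1}⌋ (starting m₀ = 0, d₀ = 1), with convergents p_k = a_k·p_{k-1} + p_{k-2}, q_k = a_k·q_{k-1} + q_{k-2} (p₋₁ = 1, q₋₁ = 0):
  k = 0: a₀ = 12; p₀/q₀ = 12/1; p₀² − 160·q₀² = 144 − 160 = -16.
  k = 1: m = 12, d = 16, a = ⌊(12 + 12)/16⌋ = 1; p/q = (1·12 + 1)/(1·1 + 0) = 13/1; p² − 160·q² = 169 − 160 = 9.
  k = 2: m = 4, d = 9, a = ⌊(12 + 4)/9⌋ = 1; p/q = (1·13 + 12)/(1·1 + 1) = 25/2; p² − 160·q² = 625 − 640 = -15.
  k = 3: m = 5, d = 15, a = ⌊(12 + 5)/15⌋ = 1; p/q = (1·25 + 13)/(1·2 + 1) = 38/3; p² − 160·q² = 1444 − 1440 = 4.
  k = 4: m = 10, d = 4, a = ⌊(12 + 10)/4⌋ = 5; p/q = (5·38 + 25)/(5·3 + 2) = 215/17; p² − 160·q² = 46225 − 46240 = -15.
  k = 5: m = 10, d = 15, a = ⌊(12 + 10)/15⌋ = 1; p/q = (1·215 + 38)/(1·17 + 3) = 253/20; p² − 160·q² = 64009 − 64000 = 9.
  k = 6: m = 5, d = 9, a = ⌊(12 + 5)/9⌋ = 1; p/q = (1·253 + 215)/(1·20 + 17) = 468/37; p² − 160·q² = 219024 − 219040 = -16.
  k = 7: m = 4, d = 16, a = ⌊(12 + 4)/16⌋ = 1; p/q = (1·468 + 253)/(1·37 + 20) = 721/57; p² − 160·q² = 519841 − 519840 = 1.
  The first convergent with p² − 160·q² = 1 gives the fundamental solution (x₁, y₁) = (721, 57).
Step 2: Apply the recurrence (x_{n+1}, y_{n+1}) = (x₁x_n + 160y₁y_n, x₁y_n + y₁x_n) repeatedly.
  From (x_1, y_1) = (721, 57): x_2 = 721·721 + 160·57·57 = 1039681; y_2 = 721·57 + 57·721 = 82194.
  From (x_2, y_2) = (1039681, 82194): x_3 = 721·1039681 + 160·57·82194 = 1499219281; y_3 = 721·82194 + 57·1039681 = 118523691.
Step 3: Verify x_3² - 160·y_3² = 2247658452522156961 - 2247658452522156960 = 1 (should be 1). ✓

(x_1, y_1) = (721, 57); (x_3, y_3) = (1499219281, 118523691).


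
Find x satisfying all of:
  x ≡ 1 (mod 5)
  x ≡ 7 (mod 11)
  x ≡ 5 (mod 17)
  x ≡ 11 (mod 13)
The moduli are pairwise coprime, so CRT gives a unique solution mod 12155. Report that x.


Product of moduli M = 5 · 11 · 17 · 13 = 12155.
Merge one congruence at a time:
  Start: x ≡ 1 (mod 5).
  Combine with x ≡ 7 (mod 11); new modulus lcm = 55.
    Write x = 1 + 5·t and substitute into x ≡ 7 (mod 11): 5·t ≡ 7 − 1 = 6 (mod 11).
    The inverse of 5 mod 11 is 9 (since 5·9 = 45 = 4·11 + 1), so t ≡ 9·6 = 54 ≡ 10 (mod 11).
    Then x = 1 + 5·10 = 51, valid modulo lcm(5, 11) = 55: x ≡ 51 (mod 55).
  Combine with x ≡ 5 (mod 17); new modulus lcm = 935.
    Write x = 51 + 55·t and substitute into x ≡ 5 (mod 17): 55·t ≡ 5 − 51 = -46 (mod 17).
    Reduce coefficients mod 17: 4·t ≡ 5 (mod 17).
    The inverse of 4 mod 17 is 13 (since 4·13 = 52 = 3·17 + 1), so t ≡ 13·5 = 65 ≡ 14 (mod 17).
    Then x = 51 + 55·14 = 821, valid modulo lcm(55, 17) = 935: x ≡ 821 (mod 935).
  Combine with x ≡ 11 (mod 13); new modulus lcm = 12155.
    Write x = 821 + 935·t and substitute into x ≡ 11 (mod 13): 935·t ≡ 11 − 821 = -810 (mod 13).
    Reduce coefficients mod 13: 12·t ≡ 9 (mod 13).
    The inverse of 12 mod 13 is 12 (since 12·12 = 144 = 11·13 + 1), so t ≡ 12·9 = 108 ≡ 4 (mod 13).
    Then x = 821 + 935·4 = 4561, valid modulo lcm(935, 13) = 12155: x ≡ 4561 (mod 12155).
Verify against each original: 4561 mod 5 = 1, 4561 mod 11 = 7, 4561 mod 17 = 5, 4561 mod 13 = 11.

x ≡ 4561 (mod 12155).


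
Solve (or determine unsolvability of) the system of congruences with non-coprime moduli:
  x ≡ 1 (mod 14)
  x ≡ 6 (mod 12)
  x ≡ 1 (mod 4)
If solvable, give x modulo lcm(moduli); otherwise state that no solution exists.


Moduli 14, 12, 4 are not pairwise coprime, so CRT works modulo lcm(m_i) when all pairwise compatibility conditions hold.
Pairwise compatibility: gcd(m_i, m_j) must divide a_i - a_j for every pair.
Merge one congruence at a time:
  Start: x ≡ 1 (mod 14).
  Combine with x ≡ 6 (mod 12): gcd(14, 12) = 2, and 6 - 1 = 5 is NOT divisible by 2.
    ⇒ system is inconsistent (no integer solution).

No solution (the system is inconsistent).


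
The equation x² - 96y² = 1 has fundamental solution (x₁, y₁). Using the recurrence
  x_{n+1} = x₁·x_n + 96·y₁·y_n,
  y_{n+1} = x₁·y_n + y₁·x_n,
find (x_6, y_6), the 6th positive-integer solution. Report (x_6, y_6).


Step 1: Find the fundamental solution (x₁, y₁) of x² - 96y² = 1.
  Expand √96 as a continued fraction. a₀ = ⌊√96⌋ = 9; iterate m_{k+1} = d_k·a_k − m_k, d_{k+1} = (96 − m_{k+1}²)/d_k, a_{k+1} = ⌊(a₀ + m_{k+1})/d_{k+1}⌋ (starting m₀ = 0, d₀ = 1), with convergents p_k = a_k·p_{k-1} + p_{k-2}, q_k = a_k·q_{k-1} + q_{k-2} (p₋₁ = 1, q₋₁ = 0):
  k = 0: a₀ = 9; p₀/q₀ = 9/1; p₀² − 96·q₀² = 81 − 96 = -15.
  k = 1: m = 9, d = 15, a = ⌊(9 + 9)/15⌋ = 1; p/q = (1·9 + 1)/(1·1 + 0) = 10/1; p² − 96·q² = 100 − 96 = 4.
  k = 2: m = 6, d = 4, a = ⌊(9 + 6)/4⌋ = 3; p/q = (3·10 + 9)/(3·1 + 1) = 39/4; p² − 96·q² = 1521 − 1536 = -15.
  k = 3: m = 6, d = 15, a = ⌊(9 + 6)/15⌋ = 1; p/q = (1·39 + 10)/(1·4 + 1) = 49/5; p² − 96·q² = 2401 − 2400 = 1.
  The first convergent with p² − 96·q² = 1 gives the fundamental solution (x₁, y₁) = (49, 5).
Step 2: Apply the recurrence (x_{n+1}, y_{n+1}) = (x₁x_n + 96y₁y_n, x₁y_n + y₁x_n) repeatedly.
  From (x_1, y_1) = (49, 5): x_2 = 49·49 + 96·5·5 = 4801; y_2 = 49·5 + 5·49 = 490.
  From (x_2, y_2) = (4801, 490): x_3 = 49·4801 + 96·5·490 = 470449; y_3 = 49·490 + 5·4801 = 48015.
  From (x_3, y_3) = (470449, 48015): x_4 = 49·470449 + 96·5·48015 = 46099201; y_4 = 49·48015 + 5·470449 = 4704980.
  From (x_4, y_4) = (46099201, 4704980): x_5 = 49·46099201 + 96·5·4704980 = 4517251249; y_5 = 49·4704980 + 5·46099201 = 461040025.
  From (x_5, y_5) = (4517251249, 461040025): x_6 = 49·4517251249 + 96·5·461040025 = 442644523201; y_6 = 49·461040025 + 5·4517251249 = 45177217470.
Step 3: Verify x_6² - 96·y_6² = 195934173919840627286401 - 195934173919840627286400 = 1 (should be 1). ✓

(x_1, y_1) = (49, 5); (x_6, y_6) = (442644523201, 45177217470).


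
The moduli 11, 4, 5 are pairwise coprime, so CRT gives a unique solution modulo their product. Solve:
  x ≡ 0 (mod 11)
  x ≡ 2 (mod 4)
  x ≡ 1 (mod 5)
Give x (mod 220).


Moduli 11, 4, 5 are pairwise coprime; by CRT there is a unique solution modulo M = 11 · 4 · 5 = 220.
Solve pairwise, accumulating the modulus:
  Start with x ≡ 0 (mod 11).
  Combine with x ≡ 2 (mod 4): since gcd(11, 4) = 1, we get a unique residue mod 44.
    Write x = 0 + 11·t and substitute into x ≡ 2 (mod 4): 11·t ≡ 2 − 0 = 2 (mod 4).
    Reduce coefficients mod 4: 3·t ≡ 2 (mod 4).
    The inverse of 3 mod 4 is 3 (since 3·3 = 9 = 2·4 + 1), so t ≡ 3·2 = 6 ≡ 2 (mod 4).
    Then x = 0 + 11·2 = 22, valid modulo lcm(11, 4) = 44: x ≡ 22 (mod 44).
  Combine with x ≡ 1 (mod 5): since gcd(44, 5) = 1, we get a unique residue mod 220.
    Write x = 22 + 44·t and substitute into x ≡ 1 (mod 5): 44·t ≡ 1 − 22 = -21 (mod 5).
    Reduce coefficients mod 5: 4·t ≡ 4 (mod 5).
    The inverse of 4 mod 5 is 4 (since 4·4 = 16 = 3·5 + 1), so t ≡ 4·4 = 16 ≡ 1 (mod 5).
    Then x = 22 + 44·1 = 66, valid modulo lcm(44, 5) = 220: x ≡ 66 (mod 220).
Verify: 66 mod 11 = 0 ✓, 66 mod 4 = 2 ✓, 66 mod 5 = 1 ✓.

x ≡ 66 (mod 220).


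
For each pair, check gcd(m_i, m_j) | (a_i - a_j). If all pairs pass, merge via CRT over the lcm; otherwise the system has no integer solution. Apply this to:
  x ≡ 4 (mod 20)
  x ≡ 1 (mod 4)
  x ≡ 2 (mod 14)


Moduli 20, 4, 14 are not pairwise coprime, so CRT works modulo lcm(m_i) when all pairwise compatibility conditions hold.
Pairwise compatibility: gcd(m_i, m_j) must divide a_i - a_j for every pair.
Merge one congruence at a time:
  Start: x ≡ 4 (mod 20).
  Combine with x ≡ 1 (mod 4): gcd(20, 4) = 4, and 1 - 4 = -3 is NOT divisible by 4.
    ⇒ system is inconsistent (no integer solution).

No solution (the system is inconsistent).


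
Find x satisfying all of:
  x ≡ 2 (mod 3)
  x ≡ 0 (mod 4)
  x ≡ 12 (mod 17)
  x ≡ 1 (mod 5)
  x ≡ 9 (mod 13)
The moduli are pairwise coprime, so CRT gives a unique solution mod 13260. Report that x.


Product of moduli M = 3 · 4 · 17 · 5 · 13 = 13260.
Merge one congruence at a time:
  Start: x ≡ 2 (mod 3).
  Combine with x ≡ 0 (mod 4); new modulus lcm = 12.
    Write x = 2 + 3·t and substitute into x ≡ 0 (mod 4): 3·t ≡ 0 − 2 = -2 (mod 4).
    Reduce coefficients mod 4: 3·t ≡ 2 (mod 4).
    The inverse of 3 mod 4 is 3 (since 3·3 = 9 = 2·4 + 1), so t ≡ 3·2 = 6 ≡ 2 (mod 4).
    Then x = 2 + 3·2 = 8, valid modulo lcm(3, 4) = 12: x ≡ 8 (mod 12).
  Combine with x ≡ 12 (mod 17); new modulus lcm = 204.
    Write x = 8 + 12·t and substitute into x ≡ 12 (mod 17): 12·t ≡ 12 − 8 = 4 (mod 17).
    The inverse of 12 mod 17 is 10 (since 12·10 = 120 = 7·17 + 1), so t ≡ 10·4 = 40 ≡ 6 (mod 17).
    Then x = 8 + 12·6 = 80, valid modulo lcm(12, 17) = 204: x ≡ 80 (mod 204).
  Combine with x ≡ 1 (mod 5); new modulus lcm = 1020.
    Write x = 80 + 204·t and substitute into x ≡ 1 (mod 5): 204·t ≡ 1 − 80 = -79 (mod 5).
    Reduce coefficients mod 5: 4·t ≡ 1 (mod 5).
    The inverse of 4 mod 5 is 4 (since 4·4 = 16 = 3·5 + 1), so t ≡ 4·1 = 4 ≡ 4 (mod 5).
    Then x = 80 + 204·4 = 896, valid modulo lcm(204, 5) = 1020: x ≡ 896 (mod 1020).
  Combine with x ≡ 9 (mod 13); new modulus lcm = 13260.
    Write x = 896 + 1020·t and substitute into x ≡ 9 (mod 13): 1020·t ≡ 9 − 896 = -887 (mod 13).
    Reduce coefficients mod 13: 6·t ≡ 10 (mod 13).
    The inverse of 6 mod 13 is 11 (since 6·11 = 66 = 5·13 + 1), so t ≡ 11·10 = 110 ≡ 6 (mod 13).
    Then x = 896 + 1020·6 = 7016, valid modulo lcm(1020, 13) = 13260: x ≡ 7016 (mod 13260).
Verify against each original: 7016 mod 3 = 2, 7016 mod 4 = 0, 7016 mod 17 = 12, 7016 mod 5 = 1, 7016 mod 13 = 9.

x ≡ 7016 (mod 13260).


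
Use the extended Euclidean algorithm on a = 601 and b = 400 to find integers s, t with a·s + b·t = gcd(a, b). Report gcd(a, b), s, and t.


Euclidean algorithm on (601, 400) — divide until remainder is 0:
  601 = 1 · 400 + 201
  400 = 1 · 201 + 199
  201 = 1 · 199 + 2
  199 = 99 · 2 + 1
  2 = 2 · 1 + 0
gcd(601, 400) = 1.
Track Bezout coefficients alongside the remainders: start with r₀ = 601 = a·1 + b·0 (s = 1, t = 0) and r₁ = 400 = a·0 + b·1 (s = 0, t = 1); each new remainder r_{k+1} = r_{k-1} − q_k·r_k inherits s_{k+1} = s_{k-1} − q_k·s_k, t_{k+1} = t_{k-1} − q_k·t_k, so r_k = a·s_k + b·t_k at every step:
  q = 1: r = 201, s = 1 − 1·0 = 1, t = 0 − 1·1 = -1  (check: 601·1 + 400·(-1) = 201)
  q = 1: r = 199, s = 0 − 1·1 = -1, t = 1 − 1·(-1) = 2  (check: 601·(-1) + 400·2 = 199)
  q = 1: r = 2, s = 1 − 1·(-1) = 2, t = -1 − 1·2 = -3  (check: 601·2 + 400·(-3) = 2)
  q = 99: r = 1, s = -1 − 99·2 = -199, t = 2 − 99·(-3) = 299  (check: 601·(-199) + 400·299 = 1)
The row with r = 1 (the gcd) gives the Bezout coefficients s = -199, t = 299.
Result: 601 · (-199) + 400 · (299) = 1.

gcd(601, 400) = 1; s = -199, t = 299 (check: 601·(-199) + 400·299 = 1).


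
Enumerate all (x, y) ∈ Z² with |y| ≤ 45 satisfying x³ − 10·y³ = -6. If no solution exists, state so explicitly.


The equation is x³ - 10y³ = -6. For fixed y, x³ = 10·y³ − 6, so a solution requires the RHS to be a perfect cube.
Strategy: iterate y from -45 to 45, compute RHS = 10·y³ − 6, and check whether it is a (positive or negative) perfect cube.
Check small values of y:
  y = 0: RHS = -6 is not a perfect cube.
  y = 1: RHS = 4 is not a perfect cube.
  y = -1: RHS = -16 is not a perfect cube.
  y = 2: RHS = 74 is not a perfect cube.
  y = -2: RHS = -86 is not a perfect cube.
  y = 3: RHS = 264 is not a perfect cube.
  y = -3: RHS = -276 is not a perfect cube.
Continuing the search up to |y| = 45 finds no solutions either.
No (x, y) in the scanned range satisfies the equation.

No integer solutions with |y| ≤ 45.


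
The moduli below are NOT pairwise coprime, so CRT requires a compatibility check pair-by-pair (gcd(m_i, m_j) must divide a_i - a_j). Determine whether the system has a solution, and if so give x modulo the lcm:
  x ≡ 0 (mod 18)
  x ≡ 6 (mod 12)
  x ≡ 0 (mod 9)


Moduli 18, 12, 9 are not pairwise coprime, so CRT works modulo lcm(m_i) when all pairwise compatibility conditions hold.
Pairwise compatibility: gcd(m_i, m_j) must divide a_i - a_j for every pair.
Merge one congruence at a time:
  Start: x ≡ 0 (mod 18).
  Combine with x ≡ 6 (mod 12): gcd(18, 12) = 6; 6 - 0 = 6, which IS divisible by 6, so compatible.
    Write x = 0 + 18·t and substitute into x ≡ 6 (mod 12): 18·t ≡ 6 − 0 = 6 (mod 12).
    Divide the congruence (and modulus) by g = 6: 3·t ≡ 1 (mod 2).
    Reduce coefficients mod 2: 1·t ≡ 1 (mod 2).
    So t ≡ 1 (mod 2).
    Then x = 0 + 18·1 = 18, valid modulo lcm(18, 12) = 36: x ≡ 18 (mod 36).
  Combine with x ≡ 0 (mod 9): gcd(36, 9) = 9; 0 - 18 = -18, which IS divisible by 9, so compatible.
    Write x = 18 + 36·t and substitute into x ≡ 0 (mod 9): 36·t ≡ 0 − 18 = -18 (mod 9).
    Divide the congruence (and modulus) by g = 9: 4·t ≡ -2 (mod 1).
    Modulo 1 every t works; take t = 0.
    Then x = 18 + 36·0 = 18, valid modulo lcm(36, 9) = 36: x ≡ 18 (mod 36).
Verify: 18 mod 18 = 0, 18 mod 12 = 6, 18 mod 9 = 0.

x ≡ 18 (mod 36).


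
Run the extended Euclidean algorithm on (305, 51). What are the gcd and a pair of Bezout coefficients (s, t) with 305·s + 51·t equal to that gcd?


Euclidean algorithm on (305, 51) — divide until remainder is 0:
  305 = 5 · 51 + 50
  51 = 1 · 50 + 1
  50 = 50 · 1 + 0
gcd(305, 51) = 1.
Track Bezout coefficients alongside the remainders: start with r₀ = 305 = a·1 + b·0 (s = 1, t = 0) and r₁ = 51 = a·0 + b·1 (s = 0, t = 1); each new remainder r_{k+1} = r_{k-1} − q_k·r_k inherits s_{k+1} = s_{k-1} − q_k·s_k, t_{k+1} = t_{k-1} − q_k·t_k, so r_k = a·s_k + b·t_k at every step:
  q = 5: r = 50, s = 1 − 5·0 = 1, t = 0 − 5·1 = -5  (check: 305·1 + 51·(-5) = 50)
  q = 1: r = 1, s = 0 − 1·1 = -1, t = 1 − 1·(-5) = 6  (check: 305·(-1) + 51·6 = 1)
The row with r = 1 (the gcd) gives the Bezout coefficients s = -1, t = 6.
Result: 305 · (-1) + 51 · (6) = 1.

gcd(305, 51) = 1; s = -1, t = 6 (check: 305·(-1) + 51·6 = 1).


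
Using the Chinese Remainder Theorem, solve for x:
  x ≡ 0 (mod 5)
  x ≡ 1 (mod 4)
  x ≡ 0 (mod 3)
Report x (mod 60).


Moduli 5, 4, 3 are pairwise coprime; by CRT there is a unique solution modulo M = 5 · 4 · 3 = 60.
Solve pairwise, accumulating the modulus:
  Start with x ≡ 0 (mod 5).
  Combine with x ≡ 1 (mod 4): since gcd(5, 4) = 1, we get a unique residue mod 20.
    Write x = 0 + 5·t and substitute into x ≡ 1 (mod 4): 5·t ≡ 1 − 0 = 1 (mod 4).
    Reduce coefficients mod 4: 1·t ≡ 1 (mod 4).
    So t ≡ 1 (mod 4).
    Then x = 0 + 5·1 = 5, valid modulo lcm(5, 4) = 20: x ≡ 5 (mod 20).
  Combine with x ≡ 0 (mod 3): since gcd(20, 3) = 1, we get a unique residue mod 60.
    Write x = 5 + 20·t and substitute into x ≡ 0 (mod 3): 20·t ≡ 0 − 5 = -5 (mod 3).
    Reduce coefficients mod 3: 2·t ≡ 1 (mod 3).
    The inverse of 2 mod 3 is 2 (since 2·2 = 4 = 1·3 + 1), so t ≡ 2·1 = 2 ≡ 2 (mod 3).
    Then x = 5 + 20·2 = 45, valid modulo lcm(20, 3) = 60: x ≡ 45 (mod 60).
Verify: 45 mod 5 = 0 ✓, 45 mod 4 = 1 ✓, 45 mod 3 = 0 ✓.

x ≡ 45 (mod 60).


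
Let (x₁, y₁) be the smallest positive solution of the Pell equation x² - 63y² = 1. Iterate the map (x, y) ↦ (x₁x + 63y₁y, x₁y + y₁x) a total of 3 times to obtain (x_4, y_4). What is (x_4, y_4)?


Step 1: Find the fundamental solution (x₁, y₁) of x² - 63y² = 1.
  Expand √63 as a continued fraction. a₀ = ⌊√63⌋ = 7; iterate m_{k+1} = d_k·a_k − m_k, d_{k+1} = (63 − m_{k+1}²)/d_k, a_{k+1} = ⌊(a₀ + m_{k+1})/d_{k+1}⌋ (starting m₀ = 0, d₀ = 1), with convergents p_k = a_k·p_{k-1} + p_{k-2}, q_k = a_k·q_{k-1} + q_{k-2} (p₋₁ = 1, q₋₁ = 0):
  k = 0: a₀ = 7; p₀/q₀ = 7/1; p₀² − 63·q₀² = 49 − 63 = -14.
  k = 1: m = 7, d = 14, a = ⌊(7 + 7)/14⌋ = 1; p/q = (1·7 + 1)/(1·1 + 0) = 8/1; p² − 63·q² = 64 − 63 = 1.
  The first convergent with p² − 63·q² = 1 gives the fundamental solution (x₁, y₁) = (8, 1).
Step 2: Apply the recurrence (x_{n+1}, y_{n+1}) = (x₁x_n + 63y₁y_n, x₁y_n + y₁x_n) repeatedly.
  From (x_1, y_1) = (8, 1): x_2 = 8·8 + 63·1·1 = 127; y_2 = 8·1 + 1·8 = 16.
  From (x_2, y_2) = (127, 16): x_3 = 8·127 + 63·1·16 = 2024; y_3 = 8·16 + 1·127 = 255.
  From (x_3, y_3) = (2024, 255): x_4 = 8·2024 + 63·1·255 = 32257; y_4 = 8·255 + 1·2024 = 4064.
Step 3: Verify x_4² - 63·y_4² = 1040514049 - 1040514048 = 1 (should be 1). ✓

(x_1, y_1) = (8, 1); (x_4, y_4) = (32257, 4064).


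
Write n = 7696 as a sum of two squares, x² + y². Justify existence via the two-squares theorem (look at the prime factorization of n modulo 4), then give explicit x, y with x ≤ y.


Step 1: Factor n = 7696 = 2^4 · 13 · 37.
Step 2: Check the mod-4 condition on each prime factor: 2 = 2 (special); 13 ≡ 1 (mod 4), exponent 1; 37 ≡ 1 (mod 4), exponent 1.
All primes ≡ 3 (mod 4) appear to even exponent (or don't appear), so by the two-squares theorem n IS expressible as a sum of two squares.
Step 3: Build a representation. Group n = k² · m with k = 4 and m = 13 · 37 = 481 (a product of primes ≡ 1 (mod 4)); a representation of m scales to one of n via (k·x)² + (k·y)² = k²(x² + y²). Each prime p ≡ 1 (mod 4) is itself a sum of two squares; find a² by testing p − a² for a perfect square:
  13: 13 − 1² = 12, 13 − 2² = 9 = 3² ⇒ 13 = 2² + 3².
  37: 37 − 1² = 36 = 6² ⇒ 37 = 1² + 6².
  Combine using the Brahmagupta–Fibonacci identity (a² + b²)(c² + d²) = (ac − bd)² + (ad + bc)² = (ac + bd)² + (ad − bc)²:
  13 · 37 = 481: from (2² + 3²)(1² + 6²), take (2·1 − 3·6, 2·6 + 3·1) = (2 − 18, 12 + 3) = (-16, 15); dropping signs (only squares matter) gives (16, 15); check 16² + 15² = 256 + 225 = 481 ✓.
  Scale by k = 4: (4·16, 4·15) = (64, 60).
Step 4: Order so x ≤ y and verify: 60² + 64² = 3600 + 4096 = 7696 = n. ✓

n = 7696 = 60² + 64² (one valid representation with x ≤ y).


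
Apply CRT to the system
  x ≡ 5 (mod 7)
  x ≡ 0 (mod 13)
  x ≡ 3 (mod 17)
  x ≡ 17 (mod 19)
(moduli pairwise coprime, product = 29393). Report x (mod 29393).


Product of moduli M = 7 · 13 · 17 · 19 = 29393.
Merge one congruence at a time:
  Start: x ≡ 5 (mod 7).
  Combine with x ≡ 0 (mod 13); new modulus lcm = 91.
    Write x = 5 + 7·t and substitute into x ≡ 0 (mod 13): 7·t ≡ 0 − 5 = -5 (mod 13).
    Reduce coefficients mod 13: 7·t ≡ 8 (mod 13).
    The inverse of 7 mod 13 is 2 (since 7·2 = 14 = 1·13 + 1), so t ≡ 2·8 = 16 ≡ 3 (mod 13).
    Then x = 5 + 7·3 = 26, valid modulo lcm(7, 13) = 91: x ≡ 26 (mod 91).
  Combine with x ≡ 3 (mod 17); new modulus lcm = 1547.
    Write x = 26 + 91·t and substitute into x ≡ 3 (mod 17): 91·t ≡ 3 − 26 = -23 (mod 17).
    Reduce coefficients mod 17: 6·t ≡ 11 (mod 17).
    The inverse of 6 mod 17 is 3 (since 6·3 = 18 = 1·17 + 1), so t ≡ 3·11 = 33 ≡ 16 (mod 17).
    Then x = 26 + 91·16 = 1482, valid modulo lcm(91, 17) = 1547: x ≡ 1482 (mod 1547).
  Combine with x ≡ 17 (mod 19); new modulus lcm = 29393.
    Write x = 1482 + 1547·t and substitute into x ≡ 17 (mod 19): 1547·t ≡ 17 − 1482 = -1465 (mod 19).
    Reduce coefficients mod 19: 8·t ≡ 17 (mod 19).
    The inverse of 8 mod 19 is 12 (since 8·12 = 96 = 5·19 + 1), so t ≡ 12·17 = 204 ≡ 14 (mod 19).
    Then x = 1482 + 1547·14 = 23140, valid modulo lcm(1547, 19) = 29393: x ≡ 23140 (mod 29393).
Verify against each original: 23140 mod 7 = 5, 23140 mod 13 = 0, 23140 mod 17 = 3, 23140 mod 19 = 17.

x ≡ 23140 (mod 29393).


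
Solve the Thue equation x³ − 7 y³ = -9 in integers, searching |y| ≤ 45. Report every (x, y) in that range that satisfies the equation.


The equation is x³ - 7y³ = -9. For fixed y, x³ = 7·y³ − 9, so a solution requires the RHS to be a perfect cube.
Strategy: iterate y from -45 to 45, compute RHS = 7·y³ − 9, and check whether it is a (positive or negative) perfect cube.
Check small values of y:
  y = 0: RHS = -9 is not a perfect cube.
  y = 1: RHS = -2 is not a perfect cube.
  y = -1: RHS = -16 is not a perfect cube.
  y = 2: RHS = 47 is not a perfect cube.
  y = -2: RHS = -65 is not a perfect cube.
  y = 3: RHS = 180 is not a perfect cube.
  y = -3: RHS = -198 is not a perfect cube.
Continuing the search up to |y| = 45 finds no solutions either.
No (x, y) in the scanned range satisfies the equation.

No integer solutions with |y| ≤ 45.


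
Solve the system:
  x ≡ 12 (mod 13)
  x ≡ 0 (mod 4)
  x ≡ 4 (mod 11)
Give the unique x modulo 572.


Moduli 13, 4, 11 are pairwise coprime; by CRT there is a unique solution modulo M = 13 · 4 · 11 = 572.
Solve pairwise, accumulating the modulus:
  Start with x ≡ 12 (mod 13).
  Combine with x ≡ 0 (mod 4): since gcd(13, 4) = 1, we get a unique residue mod 52.
    Write x = 12 + 13·t and substitute into x ≡ 0 (mod 4): 13·t ≡ 0 − 12 = -12 (mod 4).
    Reduce coefficients mod 4: 1·t ≡ 0 (mod 4).
    So t ≡ 0 (mod 4).
    Then x = 12 + 13·0 = 12, valid modulo lcm(13, 4) = 52: x ≡ 12 (mod 52).
  Combine with x ≡ 4 (mod 11): since gcd(52, 11) = 1, we get a unique residue mod 572.
    Write x = 12 + 52·t and substitute into x ≡ 4 (mod 11): 52·t ≡ 4 − 12 = -8 (mod 11).
    Reduce coefficients mod 11: 8·t ≡ 3 (mod 11).
    The inverse of 8 mod 11 is 7 (since 8·7 = 56 = 5·11 + 1), so t ≡ 7·3 = 21 ≡ 10 (mod 11).
    Then x = 12 + 52·10 = 532, valid modulo lcm(52, 11) = 572: x ≡ 532 (mod 572).
Verify: 532 mod 13 = 12 ✓, 532 mod 4 = 0 ✓, 532 mod 11 = 4 ✓.

x ≡ 532 (mod 572).
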